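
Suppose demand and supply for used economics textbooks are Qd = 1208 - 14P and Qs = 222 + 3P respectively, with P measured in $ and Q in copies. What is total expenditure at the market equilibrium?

Set Qd = Qs: 1208 - 14P = 222 + 3P, so 986 = 17P and P* = 58.
Plugging P* into demand: Q* = 1208 - 14(58) = 396.
Total expenditure = P* × Q* = 58 × 396 = 22968.

Total expenditure = 22968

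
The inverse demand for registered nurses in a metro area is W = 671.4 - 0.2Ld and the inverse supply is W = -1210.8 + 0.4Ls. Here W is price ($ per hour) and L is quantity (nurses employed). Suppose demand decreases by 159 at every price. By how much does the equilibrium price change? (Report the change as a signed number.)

ΔW = -21.2

In direct form, Ld = 3357 - 5W and Ls = 3027 + 2.5W.
Set Ld = Ls: 3357 - 5W = 3027 + 2.5W, so 330 = 7.5W and W* = 44.
From the demand curve, L* = 3357 - 5(44) = 3137.
After the shift, demand is Ld = 3198 - 5W.
New equilibrium: 171 = 7.5W, so W = 22.8 and L = 3084.
ΔW = 22.8 - 44 = -21.2.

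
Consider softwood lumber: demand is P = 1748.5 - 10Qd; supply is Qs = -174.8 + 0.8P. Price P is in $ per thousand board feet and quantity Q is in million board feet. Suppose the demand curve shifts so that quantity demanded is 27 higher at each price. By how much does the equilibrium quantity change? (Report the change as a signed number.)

Rewriting in direct form: Qd = 174.85 - 0.1P.
Equating demand and supply, 174.85 - 0.1P = -174.8 + 0.8P gives 0.9P = 349.65, so P* = 388.5.
From the demand curve, Q* = 174.85 - 0.1(388.5) = 136.
After the shift, demand is Qd = 201.85 - 0.1P.
The new intersection has 376.65 = 0.9P, i.e. P = 418.5, Q = 160.
ΔQ = 160 - 136 = 24.

ΔQ = 24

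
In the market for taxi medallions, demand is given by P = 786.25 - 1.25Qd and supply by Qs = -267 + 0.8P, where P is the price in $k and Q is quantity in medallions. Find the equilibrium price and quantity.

P* = 560, Q* = 181

Solving each curve for Q: Qd = 629 - 0.8P.
Equating demand and supply, 629 - 0.8P = -267 + 0.8P gives 1.6P = 896, so P* = 560.
Plugging P* into demand: Q* = 629 - 0.8(560) = 181.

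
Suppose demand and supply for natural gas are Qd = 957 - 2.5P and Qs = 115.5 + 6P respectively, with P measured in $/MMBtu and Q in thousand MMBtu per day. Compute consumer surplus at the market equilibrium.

Consumer surplus = 100678.05

Set Qd = Qs: 957 - 2.5P = 115.5 + 6P, so 841.5 = 8.5P and P* = 99.
Substitute back: Q* = 957 - 2.5(99) = 709.5.
Demand choke price (Qd = 0): P = 957/2.5 = 382.8. Consumer surplus = ½ × (382.8 - 99) × 709.5 = 100678.05.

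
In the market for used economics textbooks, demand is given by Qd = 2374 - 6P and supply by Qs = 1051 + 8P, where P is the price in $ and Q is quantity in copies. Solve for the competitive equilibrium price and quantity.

Equating demand and supply, 2374 - 6P = 1051 + 8P gives 14P = 1323, so P* = 94.5.
Substitute back: Q* = 2374 - 6(94.5) = 1807.

P* = 94.5, Q* = 1807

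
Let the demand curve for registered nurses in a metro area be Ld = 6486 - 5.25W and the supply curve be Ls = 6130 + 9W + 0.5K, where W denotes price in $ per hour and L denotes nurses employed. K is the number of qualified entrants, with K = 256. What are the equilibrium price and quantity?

With K = 256, supply is Ls = 6258 + 9W.
Set Ld = Ls: 6486 - 5.25W = 6258 + 9W, so 228 = 14.25W and W* = 16.
Plugging W* into demand: L* = 6486 - 5.25(16) = 6402.

W* = 16, L* = 6402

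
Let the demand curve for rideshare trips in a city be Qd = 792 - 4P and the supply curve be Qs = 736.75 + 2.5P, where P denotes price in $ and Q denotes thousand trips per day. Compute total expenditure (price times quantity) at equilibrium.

Total expenditure = 6443

The market clears where 792 - 4P = 736.75 + 2.5P. Rearranging, 6.5P = 55.25, hence P* = 8.5.
Plugging P* into demand: Q* = 792 - 4(8.5) = 758.
Total expenditure = P* × Q* = 8.5 × 758 = 6443.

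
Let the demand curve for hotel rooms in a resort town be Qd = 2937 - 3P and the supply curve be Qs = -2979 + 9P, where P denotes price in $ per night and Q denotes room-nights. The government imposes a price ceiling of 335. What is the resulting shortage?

Evaluating both curves at the ceiling price 335 gives Qd = 1932, Qs = 36.
Shortage = Qd - Qs = 1932 - 36 = 1896.

Shortage = 1896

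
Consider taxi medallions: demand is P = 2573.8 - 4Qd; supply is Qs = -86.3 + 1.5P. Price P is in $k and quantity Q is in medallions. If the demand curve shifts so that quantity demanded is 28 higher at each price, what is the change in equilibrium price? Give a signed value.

ΔP = 16

Inverting to quantity form: Qd = 643.45 - 0.25P.
The market clears where 643.45 - 0.25P = -86.3 + 1.5P. Rearranging, 1.75P = 729.75, hence P* = 417.
Substitute back: Q* = 643.45 - 0.25(417) = 539.2.
After the shift, demand is Qd = 671.45 - 0.25P.
The new intersection has 757.75 = 1.75P, i.e. P = 433, Q = 563.2.
ΔP = 433 - 417 = 16.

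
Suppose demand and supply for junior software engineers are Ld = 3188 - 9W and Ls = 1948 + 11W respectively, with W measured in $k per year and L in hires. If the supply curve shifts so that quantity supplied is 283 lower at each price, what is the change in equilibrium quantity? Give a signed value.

ΔL = -127.35

At equilibrium Ld = Ls, so 3188 - 9W = 1948 + 11W; collecting terms, 1240 = 20W and W* = 62.
Substitute back: L* = 3188 - 9(62) = 2630.
After the shift, supply is Ls = 1665 + 11W.
The new intersection has 1523 = 20W, i.e. W = 76.15, L = 2502.65.
ΔL = 2502.65 - 2630 = -127.35.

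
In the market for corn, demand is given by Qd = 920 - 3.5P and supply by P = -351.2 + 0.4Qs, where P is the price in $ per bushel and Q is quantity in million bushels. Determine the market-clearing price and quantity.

Rewriting in direct form: Qs = 878 + 2.5P.
Set Qd = Qs: 920 - 3.5P = 878 + 2.5P, so 42 = 6P and P* = 7.
Substitute back: Q* = 920 - 3.5(7) = 895.5.

P* = 7, Q* = 895.5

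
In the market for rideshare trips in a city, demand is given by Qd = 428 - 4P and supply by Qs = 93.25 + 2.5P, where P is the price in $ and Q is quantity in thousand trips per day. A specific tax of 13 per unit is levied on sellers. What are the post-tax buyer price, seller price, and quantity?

P_b = 56.5, P_s = 43.5, Q = 202

With a tax of 13 on sellers, they supply based on the net price P_s = P_b - 13, so Qs = 60.75 + 2.5P_b.
Equate demand and the shifted supply: 428 - 4P_b = 60.75 + 2.5P_b, giving 6.5P_b = 367.25, so P_b = 56.5.
Then P_s = 56.5 - 13 = 43.5 and Q = 428 - 4(56.5) = 202.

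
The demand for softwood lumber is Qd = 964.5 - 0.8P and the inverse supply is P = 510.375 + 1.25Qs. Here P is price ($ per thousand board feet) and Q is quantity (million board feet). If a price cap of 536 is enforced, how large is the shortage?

Rewriting in direct form: Qs = -408.3 + 0.8P.
At P = 536: Qd = 535.7 and Qs = 20.5.
Shortage = Qd - Qs = 535.7 - 20.5 = 515.2.

Shortage = 515.2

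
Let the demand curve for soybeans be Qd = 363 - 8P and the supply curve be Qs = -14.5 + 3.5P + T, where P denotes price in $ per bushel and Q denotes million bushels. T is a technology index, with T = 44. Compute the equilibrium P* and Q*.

With T = 44, supply is Qs = 29.5 + 3.5P.
Set Qd = Qs: 363 - 8P = 29.5 + 3.5P, so 333.5 = 11.5P and P* = 29.
From the demand curve, Q* = 363 - 8(29) = 131.

P* = 29, Q* = 131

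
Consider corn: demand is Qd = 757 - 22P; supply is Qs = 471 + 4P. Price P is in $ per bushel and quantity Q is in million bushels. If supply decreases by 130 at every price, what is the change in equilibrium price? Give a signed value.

ΔP = 5

Equating demand and supply, 757 - 22P = 471 + 4P gives 26P = 286, so P* = 11.
Plugging P* into demand: Q* = 757 - 22(11) = 515.
After the shift, supply is Qs = 341 + 4P.
The new intersection has 416 = 26P, i.e. P = 16, Q = 405.
ΔP = 16 - 11 = 5.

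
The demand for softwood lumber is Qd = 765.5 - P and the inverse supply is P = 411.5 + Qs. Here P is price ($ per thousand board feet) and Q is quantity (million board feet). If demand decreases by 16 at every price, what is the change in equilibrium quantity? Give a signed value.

In direct form, Qs = -411.5 + P.
Equating demand and supply, 765.5 - P = -411.5 + P gives 2P = 1177, so P* = 588.5.
From the demand curve, Q* = 765.5 - 588.5 = 177.
After the shift, demand is Qd = 749.5 - P.
The new intersection has 1161 = 2P, i.e. P = 580.5, Q = 169.
ΔQ = 169 - 177 = -8.

ΔQ = -8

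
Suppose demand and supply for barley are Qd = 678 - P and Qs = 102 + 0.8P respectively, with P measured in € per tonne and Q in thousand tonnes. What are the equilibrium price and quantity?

P* = 320, Q* = 358

Equating demand and supply, 678 - P = 102 + 0.8P gives 1.8P = 576, so P* = 320.
Then Q* = 678 - 320 = 358.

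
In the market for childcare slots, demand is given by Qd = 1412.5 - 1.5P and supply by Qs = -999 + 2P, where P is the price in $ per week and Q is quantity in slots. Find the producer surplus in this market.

Producer surplus = 35910.25

The market clears where 1412.5 - 1.5P = -999 + 2P. Rearranging, 3.5P = 2411.5, hence P* = 689.
Plugging P* into demand: Q* = 1412.5 - 1.5(689) = 379.
Supply choke price (Qs = 0): P = 499.5. Producer surplus = ½ × (689 - 499.5) × 379 = 35910.25.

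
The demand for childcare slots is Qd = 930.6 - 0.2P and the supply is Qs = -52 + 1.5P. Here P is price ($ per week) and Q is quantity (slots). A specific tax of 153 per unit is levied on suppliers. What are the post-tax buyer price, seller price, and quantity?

P_b = 713, P_s = 560, Q = 788

The tax drives a wedge P_b - P_s = 153. Substituting P_s = P_b - 153 into supply: Qs = -281.5 + 1.5P_b.
Equate demand and the shifted supply: 930.6 - 0.2P_b = -281.5 + 1.5P_b, giving 1.7P_b = 1212.1, so P_b = 713.
So P_s = 560 and the quantity traded is Q = 930.6 - 0.2(713) = 788.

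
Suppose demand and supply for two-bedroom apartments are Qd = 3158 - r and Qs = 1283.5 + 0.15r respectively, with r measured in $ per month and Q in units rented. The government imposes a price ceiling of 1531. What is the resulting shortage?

At r = 1531: Qd = 1627 and Qs = 1513.15.
Shortage = Qd - Qs = 1627 - 1513.15 = 113.85.

Shortage = 113.85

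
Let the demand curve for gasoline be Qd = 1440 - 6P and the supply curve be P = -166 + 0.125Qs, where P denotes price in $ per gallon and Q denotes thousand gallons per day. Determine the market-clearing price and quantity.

Rewriting in direct form: Qs = 1328 + 8P.
Set Qd = Qs: 1440 - 6P = 1328 + 8P, so 112 = 14P and P* = 8.
Then Q* = 1440 - 6(8) = 1392.

P* = 8, Q* = 1392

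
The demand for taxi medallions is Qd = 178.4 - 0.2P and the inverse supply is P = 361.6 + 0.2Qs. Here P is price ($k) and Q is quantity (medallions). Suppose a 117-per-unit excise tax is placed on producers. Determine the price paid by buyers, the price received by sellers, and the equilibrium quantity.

P_b = 494.5, P_s = 377.5, Q = 79.5

Solving each curve for Q: Qs = -1808 + 5P.
The tax drives a wedge P_b - P_s = 117. Substituting P_s = P_b - 117 into supply: Qs = -2393 + 5P_b.
Equate demand and the shifted supply: 178.4 - 0.2P_b = -2393 + 5P_b, giving 5.2P_b = 2571.4, so P_b = 494.5.
So P_s = 377.5 and the quantity traded is Q = 178.4 - 0.2(494.5) = 79.5.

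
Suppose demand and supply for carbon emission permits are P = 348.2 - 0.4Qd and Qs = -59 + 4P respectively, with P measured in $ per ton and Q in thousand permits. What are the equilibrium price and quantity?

P* = 143, Q* = 513

Inverting to quantity form: Qd = 870.5 - 2.5P.
Equating demand and supply, 870.5 - 2.5P = -59 + 4P gives 6.5P = 929.5, so P* = 143.
Then Q* = 870.5 - 2.5(143) = 513.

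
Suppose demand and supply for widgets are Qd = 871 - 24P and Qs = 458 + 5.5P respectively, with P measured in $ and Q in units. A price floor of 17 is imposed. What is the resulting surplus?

At P = 17: Qd = 463 and Qs = 551.5.
Surplus = Qs - Qd = 551.5 - 463 = 88.5.

Surplus = 88.5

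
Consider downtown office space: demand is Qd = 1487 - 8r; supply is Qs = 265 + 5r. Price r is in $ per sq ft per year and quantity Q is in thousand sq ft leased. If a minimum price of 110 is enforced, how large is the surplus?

With r fixed at 110, quantity demanded is 607 and quantity supplied is 815.
Surplus = Qs - Qd = 815 - 607 = 208.

Surplus = 208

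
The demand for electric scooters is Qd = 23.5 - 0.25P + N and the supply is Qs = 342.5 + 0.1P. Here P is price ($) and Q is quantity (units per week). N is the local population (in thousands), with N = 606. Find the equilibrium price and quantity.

P* = 820, Q* = 424.5

With N = 606, demand is Qd = 629.5 - 0.25P.
Set Qd = Qs: 629.5 - 0.25P = 342.5 + 0.1P, so 287 = 0.35P and P* = 820.
Then Q* = 629.5 - 0.25(820) = 424.5.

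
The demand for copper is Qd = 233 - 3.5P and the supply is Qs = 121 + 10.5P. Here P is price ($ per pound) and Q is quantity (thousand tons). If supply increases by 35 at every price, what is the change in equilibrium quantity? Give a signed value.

ΔQ = 8.75

At equilibrium Qd = Qs, so 233 - 3.5P = 121 + 10.5P; collecting terms, 112 = 14P and P* = 8.
Plugging P* into demand: Q* = 233 - 3.5(8) = 205.
After the shift, supply is Qs = 156 + 10.5P.
The new intersection has 77 = 14P, i.e. P = 5.5, Q = 213.75.
ΔQ = 213.75 - 205 = 8.75.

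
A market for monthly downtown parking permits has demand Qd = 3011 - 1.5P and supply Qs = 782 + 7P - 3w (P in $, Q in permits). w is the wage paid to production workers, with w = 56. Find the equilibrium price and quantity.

P* = 282, Q* = 2588

With w = 56, supply is Qs = 614 + 7P.
Set Qd = Qs: 3011 - 1.5P = 614 + 7P, so 2397 = 8.5P and P* = 282.
Substitute back: Q* = 3011 - 1.5(282) = 2588.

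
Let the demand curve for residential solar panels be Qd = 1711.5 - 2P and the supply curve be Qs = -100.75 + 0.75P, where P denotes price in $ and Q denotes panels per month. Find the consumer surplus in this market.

Consumer surplus = 38710.5625

The market clears where 1711.5 - 2P = -100.75 + 0.75P. Rearranging, 2.75P = 1812.25, hence P* = 659.
Plugging P* into demand: Q* = 1711.5 - 2(659) = 393.5.
Demand choke price (Qd = 0): P = 1711.5/2 = 855.75. Consumer surplus = ½ × (855.75 - 659) × 393.5 = 38710.5625.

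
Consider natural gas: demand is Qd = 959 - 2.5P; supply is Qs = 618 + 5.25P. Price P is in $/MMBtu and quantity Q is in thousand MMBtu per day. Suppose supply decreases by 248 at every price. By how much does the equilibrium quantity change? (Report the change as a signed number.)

ΔQ = -80

Set Qd = Qs: 959 - 2.5P = 618 + 5.25P, so 341 = 7.75P and P* = 44.
Then Q* = 959 - 2.5(44) = 849.
After the shift, supply is Qs = 370 + 5.25P.
New equilibrium: 589 = 7.75P, so P = 76 and Q = 769.
ΔQ = 769 - 849 = -80.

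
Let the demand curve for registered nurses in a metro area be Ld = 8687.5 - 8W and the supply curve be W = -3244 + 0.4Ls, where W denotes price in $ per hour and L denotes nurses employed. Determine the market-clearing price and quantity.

Solving each curve for L: Ls = 8110 + 2.5W.
Equating demand and supply, 8687.5 - 8W = 8110 + 2.5W gives 10.5W = 577.5, so W* = 55.
Substitute back: L* = 8687.5 - 8(55) = 8247.5.

W* = 55, L* = 8247.5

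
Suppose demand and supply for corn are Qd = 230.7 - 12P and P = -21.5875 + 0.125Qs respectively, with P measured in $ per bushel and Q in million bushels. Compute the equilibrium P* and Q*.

Solving each curve for Q: Qs = 172.7 + 8P.
Set Qd = Qs: 230.7 - 12P = 172.7 + 8P, so 58 = 20P and P* = 2.9.
Plugging P* into demand: Q* = 230.7 - 12(2.9) = 195.9.

P* = 2.9, Q* = 195.9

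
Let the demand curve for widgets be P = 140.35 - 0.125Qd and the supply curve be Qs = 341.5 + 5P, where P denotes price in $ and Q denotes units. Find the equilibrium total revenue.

In direct form, Qd = 1122.8 - 8P.
The market clears where 1122.8 - 8P = 341.5 + 5P. Rearranging, 13P = 781.3, hence P* = 60.1.
Then Q* = 1122.8 - 8(60.1) = 642.
Total revenue = P* × Q* = 60.1 × 642 = 38584.2.

Total revenue = 38584.2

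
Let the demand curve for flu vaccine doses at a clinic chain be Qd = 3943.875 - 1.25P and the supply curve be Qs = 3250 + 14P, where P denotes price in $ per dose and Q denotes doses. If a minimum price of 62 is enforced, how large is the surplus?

Surplus = 251.625

At P = 62: Qd = 3866.375 and Qs = 4118.
Surplus = Qs - Qd = 4118 - 3866.375 = 251.625.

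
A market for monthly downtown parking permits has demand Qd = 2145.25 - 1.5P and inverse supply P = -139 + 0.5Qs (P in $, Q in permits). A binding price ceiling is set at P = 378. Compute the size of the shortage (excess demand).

Rewriting in direct form: Qs = 278 + 2P.
With P fixed at 378, quantity demanded is 1578.25 and quantity supplied is 1034.
Shortage = Qd - Qs = 1578.25 - 1034 = 544.25.

Shortage = 544.25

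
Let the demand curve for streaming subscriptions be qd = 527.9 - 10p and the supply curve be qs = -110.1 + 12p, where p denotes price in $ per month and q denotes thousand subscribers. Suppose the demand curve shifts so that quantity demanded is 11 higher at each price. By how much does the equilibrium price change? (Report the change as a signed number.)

Set qd = qs: 527.9 - 10p = -110.1 + 12p, so 638 = 22p and p* = 29.
From the demand curve, q* = 527.9 - 10(29) = 237.9.
After the shift, demand is qd = 538.9 - 10p.
New equilibrium: 649 = 22p, so p = 29.5 and q = 243.9.
Δp = 29.5 - 29 = 0.5.

Δp = 0.5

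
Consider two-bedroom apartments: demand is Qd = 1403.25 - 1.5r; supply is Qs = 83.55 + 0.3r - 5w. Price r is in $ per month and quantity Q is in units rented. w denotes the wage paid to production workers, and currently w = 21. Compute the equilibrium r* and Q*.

r* = 791.5, Q* = 216

With w = 21, supply is Qs = -21.45 + 0.3r.
The market clears where 1403.25 - 1.5r = -21.45 + 0.3r. Rearranging, 1.8r = 1424.7, hence r* = 791.5.
Then Q* = 1403.25 - 1.5(791.5) = 216.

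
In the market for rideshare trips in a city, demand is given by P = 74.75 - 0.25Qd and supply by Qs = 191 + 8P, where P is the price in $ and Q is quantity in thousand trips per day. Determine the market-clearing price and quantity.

Solving each curve for Q: Qd = 299 - 4P.
The market clears where 299 - 4P = 191 + 8P. Rearranging, 12P = 108, hence P* = 9.
Then Q* = 299 - 4(9) = 263.

P* = 9, Q* = 263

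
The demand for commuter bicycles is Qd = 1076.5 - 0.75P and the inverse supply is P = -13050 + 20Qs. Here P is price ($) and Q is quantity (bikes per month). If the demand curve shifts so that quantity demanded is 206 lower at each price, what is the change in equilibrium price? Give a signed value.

ΔP = -257.5

Rewriting in direct form: Qs = 652.5 + 0.05P.
Set Qd = Qs: 1076.5 - 0.75P = 652.5 + 0.05P, so 424 = 0.8P and P* = 530.
Plugging P* into demand: Q* = 1076.5 - 0.75(530) = 679.
After the shift, demand is Qd = 870.5 - 0.75P.
New equilibrium: 218 = 0.8P, so P = 272.5 and Q = 666.125.
ΔP = 272.5 - 530 = -257.5.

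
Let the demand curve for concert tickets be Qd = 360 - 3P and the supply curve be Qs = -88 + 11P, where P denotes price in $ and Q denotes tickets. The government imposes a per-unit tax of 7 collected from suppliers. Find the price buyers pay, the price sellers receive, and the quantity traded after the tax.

P_b = 37.5, P_s = 30.5, Q = 247.5

With a tax of 7 on suppliers, they supply based on the net price P_s = P_b - 7, so Qs = -165 + 11P_b.
Equate demand and the shifted supply: 360 - 3P_b = -165 + 11P_b, giving 14P_b = 525, so P_b = 37.5.
Then P_s = 37.5 - 7 = 30.5 and Q = 360 - 3(37.5) = 247.5.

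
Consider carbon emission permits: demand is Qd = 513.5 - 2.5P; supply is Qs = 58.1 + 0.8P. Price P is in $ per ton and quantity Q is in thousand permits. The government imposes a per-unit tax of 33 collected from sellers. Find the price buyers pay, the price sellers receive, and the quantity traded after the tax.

P_b = 146, P_s = 113, Q = 148.5

With a tax of 33 on sellers, they supply based on the net price P_s = P_b - 33, so Qs = 31.7 + 0.8P_b.
Equate demand and the shifted supply: 513.5 - 2.5P_b = 31.7 + 0.8P_b, giving 3.3P_b = 481.8, so P_b = 146.
So P_s = 113 and the quantity traded is Q = 513.5 - 2.5(146) = 148.5.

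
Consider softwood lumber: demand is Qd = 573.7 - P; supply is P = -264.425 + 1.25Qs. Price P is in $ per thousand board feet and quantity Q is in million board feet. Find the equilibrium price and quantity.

P* = 201.2, Q* = 372.5

Inverting to quantity form: Qs = 211.54 + 0.8P.
The market clears where 573.7 - P = 211.54 + 0.8P. Rearranging, 1.8P = 362.16, hence P* = 201.2.
Then Q* = 573.7 - 201.2 = 372.5.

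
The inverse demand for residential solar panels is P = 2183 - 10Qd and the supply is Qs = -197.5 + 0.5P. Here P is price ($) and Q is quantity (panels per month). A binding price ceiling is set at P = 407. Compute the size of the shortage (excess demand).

Shortage = 171.6

Inverting to quantity form: Qd = 218.3 - 0.1P.
At P = 407: Qd = 177.6 and Qs = 6.
Shortage = Qd - Qs = 177.6 - 6 = 171.6.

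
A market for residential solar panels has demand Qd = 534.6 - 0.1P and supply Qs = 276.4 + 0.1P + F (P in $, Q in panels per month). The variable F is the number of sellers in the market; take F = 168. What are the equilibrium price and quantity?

P* = 451, Q* = 489.5

With F = 168, supply is Qs = 444.4 + 0.1P.
The market clears where 534.6 - 0.1P = 444.4 + 0.1P. Rearranging, 0.2P = 90.2, hence P* = 451.
From the demand curve, Q* = 534.6 - 0.1(451) = 489.5.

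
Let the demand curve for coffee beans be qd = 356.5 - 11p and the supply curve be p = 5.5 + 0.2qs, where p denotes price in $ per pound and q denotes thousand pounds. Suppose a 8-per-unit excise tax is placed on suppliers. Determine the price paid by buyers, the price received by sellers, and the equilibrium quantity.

Rewriting in direct form: qs = -27.5 + 5p.
With a tax of 8 on suppliers, they supply based on the net price p_s = p_b - 8, so qs = -67.5 + 5p_b.
Equate demand and the shifted supply: 356.5 - 11p_b = -67.5 + 5p_b, giving 16p_b = 424, so p_b = 26.5.
So p_s = 18.5 and the quantity traded is q = 356.5 - 11(26.5) = 65.

p_b = 26.5, p_s = 18.5, q = 65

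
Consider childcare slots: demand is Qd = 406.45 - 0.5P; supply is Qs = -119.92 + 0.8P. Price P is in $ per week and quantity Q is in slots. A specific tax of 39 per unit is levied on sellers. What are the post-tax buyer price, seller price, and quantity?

P_b = 428.9, P_s = 389.9, Q = 192

Sellers keep P_s = P_b - 39 per unit, so supply in terms of the buyer price is Qs = -151.12 + 0.8P_b.
Set Qd = Qs: 406.45 - 0.5P_b = -151.12 + 0.8P_b, so 557.57 = 1.3P_b and P_b = 428.9.
Then P_s = 428.9 - 39 = 389.9 and Q = 406.45 - 0.5(428.9) = 192.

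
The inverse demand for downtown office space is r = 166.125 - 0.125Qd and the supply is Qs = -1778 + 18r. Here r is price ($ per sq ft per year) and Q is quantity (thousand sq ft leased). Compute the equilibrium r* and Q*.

Rewriting in direct form: Qd = 1329 - 8r.
Set Qd = Qs: 1329 - 8r = -1778 + 18r, so 3107 = 26r and r* = 119.5.
Substitute back: Q* = 1329 - 8(119.5) = 373.

r* = 119.5, Q* = 373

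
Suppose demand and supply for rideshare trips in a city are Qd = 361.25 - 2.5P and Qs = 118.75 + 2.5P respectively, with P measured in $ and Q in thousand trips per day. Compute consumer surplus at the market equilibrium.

Equating demand and supply, 361.25 - 2.5P = 118.75 + 2.5P gives 5P = 242.5, so P* = 48.5.
Then Q* = 361.25 - 2.5(48.5) = 240.
Demand choke price (Qd = 0): P = 361.25/2.5 = 144.5. Consumer surplus = ½ × (144.5 - 48.5) × 240 = 11520.

Consumer surplus = 11520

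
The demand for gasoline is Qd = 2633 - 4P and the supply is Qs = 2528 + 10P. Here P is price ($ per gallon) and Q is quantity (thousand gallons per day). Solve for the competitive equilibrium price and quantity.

P* = 7.5, Q* = 2603

Equating demand and supply, 2633 - 4P = 2528 + 10P gives 14P = 105, so P* = 7.5.
From the demand curve, Q* = 2633 - 4(7.5) = 2603.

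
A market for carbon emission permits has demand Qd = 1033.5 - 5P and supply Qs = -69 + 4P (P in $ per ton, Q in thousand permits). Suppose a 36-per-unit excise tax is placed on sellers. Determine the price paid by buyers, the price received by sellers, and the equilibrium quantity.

Sellers keep P_s = P_b - 36 per unit, so supply in terms of the buyer price is Qs = -213 + 4P_b.
Equate demand and the shifted supply: 1033.5 - 5P_b = -213 + 4P_b, giving 9P_b = 1246.5, so P_b = 138.5.
Then P_s = 138.5 - 36 = 102.5 and Q = 1033.5 - 5(138.5) = 341.

P_b = 138.5, P_s = 102.5, Q = 341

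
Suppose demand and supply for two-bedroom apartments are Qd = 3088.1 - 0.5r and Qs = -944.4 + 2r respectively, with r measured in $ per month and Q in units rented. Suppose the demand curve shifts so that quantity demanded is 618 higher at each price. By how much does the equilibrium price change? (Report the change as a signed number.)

Δr = 247.2

At equilibrium Qd = Qs, so 3088.1 - 0.5r = -944.4 + 2r; collecting terms, 4032.5 = 2.5r and r* = 1613.
Then Q* = 3088.1 - 0.5(1613) = 2281.6.
After the shift, demand is Qd = 3706.1 - 0.5r.
Re-solving, 2.5r = 4650.5 gives r = 1860.2 and Q = 2776.
Δr = 1860.2 - 1613 = 247.2.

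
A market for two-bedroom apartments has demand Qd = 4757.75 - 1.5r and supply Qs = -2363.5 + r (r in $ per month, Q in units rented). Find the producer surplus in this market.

At equilibrium Qd = Qs, so 4757.75 - 1.5r = -2363.5 + r; collecting terms, 7121.25 = 2.5r and r* = 2848.5.
Substitute back: Q* = 4757.75 - 1.5(2848.5) = 485.
Supply choke price (Qs = 0): r = 2363.5. Producer surplus = ½ × (2848.5 - 2363.5) × 485 = 117612.5.

Producer surplus = 117612.5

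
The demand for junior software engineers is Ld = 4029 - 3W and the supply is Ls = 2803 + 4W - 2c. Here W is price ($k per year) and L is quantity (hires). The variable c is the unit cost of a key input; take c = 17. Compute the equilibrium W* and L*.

With c = 17, supply is Ls = 2769 + 4W.
At equilibrium Ld = Ls, so 4029 - 3W = 2769 + 4W; collecting terms, 1260 = 7W and W* = 180.
Substitute back: L* = 4029 - 3(180) = 3489.

W* = 180, L* = 3489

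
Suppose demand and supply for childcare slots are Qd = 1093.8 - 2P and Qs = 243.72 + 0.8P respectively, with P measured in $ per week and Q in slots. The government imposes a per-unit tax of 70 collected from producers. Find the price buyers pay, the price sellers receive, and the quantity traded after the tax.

With a tax of 70 on producers, they supply based on the net price P_s = P_b - 70, so Qs = 187.72 + 0.8P_b.
Set Qd = Qs: 1093.8 - 2P_b = 187.72 + 0.8P_b, so 906.08 = 2.8P_b and P_b = 323.6.
Then P_s = 323.6 - 70 = 253.6 and Q = 1093.8 - 2(323.6) = 446.6.

P_b = 323.6, P_s = 253.6, Q = 446.6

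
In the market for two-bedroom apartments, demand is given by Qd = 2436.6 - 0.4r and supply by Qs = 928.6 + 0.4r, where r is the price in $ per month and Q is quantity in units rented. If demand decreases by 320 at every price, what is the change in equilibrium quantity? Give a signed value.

ΔQ = -160

At equilibrium Qd = Qs, so 2436.6 - 0.4r = 928.6 + 0.4r; collecting terms, 1508 = 0.8r and r* = 1885.
Substitute back: Q* = 2436.6 - 0.4(1885) = 1682.6.
After the shift, demand is Qd = 2116.6 - 0.4r.
The new intersection has 1188 = 0.8r, i.e. r = 1485, Q = 1522.6.
ΔQ = 1522.6 - 1682.6 = -160.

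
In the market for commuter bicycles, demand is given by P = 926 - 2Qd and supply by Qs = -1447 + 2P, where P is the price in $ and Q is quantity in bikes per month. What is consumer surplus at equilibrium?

Rewriting in direct form: Qd = 463 - 0.5P.
At equilibrium Qd = Qs, so 463 - 0.5P = -1447 + 2P; collecting terms, 1910 = 2.5P and P* = 764.
Plugging P* into demand: Q* = 463 - 0.5(764) = 81.
Demand choke price (Qd = 0): P = 463/0.5 = 926. Consumer surplus = ½ × (926 - 764) × 81 = 6561.

Consumer surplus = 6561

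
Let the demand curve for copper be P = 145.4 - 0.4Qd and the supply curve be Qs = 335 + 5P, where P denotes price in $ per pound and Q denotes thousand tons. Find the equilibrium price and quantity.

P* = 3.8, Q* = 354

Solving each curve for Q: Qd = 363.5 - 2.5P.
The market clears where 363.5 - 2.5P = 335 + 5P. Rearranging, 7.5P = 28.5, hence P* = 3.8.
Plugging P* into demand: Q* = 363.5 - 2.5(3.8) = 354.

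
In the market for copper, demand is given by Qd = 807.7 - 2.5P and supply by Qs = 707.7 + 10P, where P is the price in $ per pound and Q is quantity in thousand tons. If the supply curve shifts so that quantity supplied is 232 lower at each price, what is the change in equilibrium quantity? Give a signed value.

The market clears where 807.7 - 2.5P = 707.7 + 10P. Rearranging, 12.5P = 100, hence P* = 8.
From the demand curve, Q* = 807.7 - 2.5(8) = 787.7.
After the shift, supply is Qs = 475.7 + 10P.
The new intersection has 332 = 12.5P, i.e. P = 26.56, Q = 741.3.
ΔQ = 741.3 - 787.7 = -46.4.

ΔQ = -46.4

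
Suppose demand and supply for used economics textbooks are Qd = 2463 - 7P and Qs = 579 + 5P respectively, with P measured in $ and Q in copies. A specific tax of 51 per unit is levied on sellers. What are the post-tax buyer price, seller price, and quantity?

With a tax of 51 on sellers, they supply based on the net price P_s = P_b - 51, so Qs = 324 + 5P_b.
Set Qd = Qs: 2463 - 7P_b = 324 + 5P_b, so 2139 = 12P_b and P_b = 178.25.
Then P_s = 178.25 - 51 = 127.25 and Q = 2463 - 7(178.25) = 1215.25.

P_b = 178.25, P_s = 127.25, Q = 1215.25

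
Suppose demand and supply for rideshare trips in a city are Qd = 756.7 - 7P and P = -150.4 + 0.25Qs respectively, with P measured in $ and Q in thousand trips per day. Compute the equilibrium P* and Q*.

In direct form, Qs = 601.6 + 4P.
Equating demand and supply, 756.7 - 7P = 601.6 + 4P gives 11P = 155.1, so P* = 14.1.
Substitute back: Q* = 756.7 - 7(14.1) = 658.

P* = 14.1, Q* = 658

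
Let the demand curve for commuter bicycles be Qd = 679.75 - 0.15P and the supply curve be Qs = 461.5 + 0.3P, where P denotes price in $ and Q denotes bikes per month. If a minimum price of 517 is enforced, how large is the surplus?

At P = 517: Qd = 602.2 and Qs = 616.6.
Surplus = Qs - Qd = 616.6 - 602.2 = 14.4.

Surplus = 14.4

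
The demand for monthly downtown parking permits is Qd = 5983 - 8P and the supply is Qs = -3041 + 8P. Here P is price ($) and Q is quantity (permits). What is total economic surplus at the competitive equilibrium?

Total surplus = 270480.125

The market clears where 5983 - 8P = -3041 + 8P. Rearranging, 16P = 9024, hence P* = 564.
Plugging P* into demand: Q* = 5983 - 8(564) = 1471.
Demand choke price = 747.875; supply choke price = 380.125. CS = ½(747.875 - 564)(1471) = 135240.0625; PS = ½(564 - 380.125)(1471) = 135240.0625. Total surplus = 270480.125.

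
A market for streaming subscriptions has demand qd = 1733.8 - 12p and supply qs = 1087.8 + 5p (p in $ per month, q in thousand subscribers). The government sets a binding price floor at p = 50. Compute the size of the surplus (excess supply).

Surplus = 204

With p fixed at 50, quantity demanded is 1133.8 and quantity supplied is 1337.8.
Surplus = qs - qd = 1337.8 - 1133.8 = 204.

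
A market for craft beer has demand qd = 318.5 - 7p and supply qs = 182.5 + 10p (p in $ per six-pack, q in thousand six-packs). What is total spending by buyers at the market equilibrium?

Total spending by buyers = 2100

Set qd = qs: 318.5 - 7p = 182.5 + 10p, so 136 = 17p and p* = 8.
Then q* = 318.5 - 7(8) = 262.5.
Total spending by buyers = p* × q* = 8 × 262.5 = 2100.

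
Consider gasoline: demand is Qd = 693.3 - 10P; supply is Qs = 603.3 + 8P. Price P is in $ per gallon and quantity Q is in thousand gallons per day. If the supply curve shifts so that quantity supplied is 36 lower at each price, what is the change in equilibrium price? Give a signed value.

Set Qd = Qs: 693.3 - 10P = 603.3 + 8P, so 90 = 18P and P* = 5.
From the demand curve, Q* = 693.3 - 10(5) = 643.3.
After the shift, supply is Qs = 567.3 + 8P.
Re-solving, 18P = 126 gives P = 7 and Q = 623.3.
ΔP = 7 - 5 = 2.

ΔP = 2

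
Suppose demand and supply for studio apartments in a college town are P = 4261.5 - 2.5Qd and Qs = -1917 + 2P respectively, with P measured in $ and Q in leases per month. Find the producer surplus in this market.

Producer surplus = 303050.25

Rewriting in direct form: Qd = 1704.6 - 0.4P.
The market clears where 1704.6 - 0.4P = -1917 + 2P. Rearranging, 2.4P = 3621.6, hence P* = 1509.
From the demand curve, Q* = 1704.6 - 0.4(1509) = 1101.
Supply choke price (Qs = 0): P = 958.5. Producer surplus = ½ × (1509 - 958.5) × 1101 = 303050.25.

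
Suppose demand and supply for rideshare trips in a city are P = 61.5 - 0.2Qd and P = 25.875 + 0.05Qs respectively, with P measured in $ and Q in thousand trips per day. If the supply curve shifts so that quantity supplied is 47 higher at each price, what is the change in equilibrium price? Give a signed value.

Rewriting in direct form: Qd = 307.5 - 5P and Qs = -517.5 + 20P.
Set Qd = Qs: 307.5 - 5P = -517.5 + 20P, so 825 = 25P and P* = 33.
Then Q* = 307.5 - 5(33) = 142.5.
After the shift, supply is Qs = -470.5 + 20P.
New equilibrium: 778 = 25P, so P = 31.12 and Q = 151.9.
ΔP = 31.12 - 33 = -1.88.

ΔP = -1.88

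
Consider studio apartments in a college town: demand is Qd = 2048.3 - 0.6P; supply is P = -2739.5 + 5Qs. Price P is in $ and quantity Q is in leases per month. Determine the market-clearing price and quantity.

P* = 1875.5, Q* = 923

Inverting to quantity form: Qs = 547.9 + 0.2P.
Equating demand and supply, 2048.3 - 0.6P = 547.9 + 0.2P gives 0.8P = 1500.4, so P* = 1875.5.
From the demand curve, Q* = 2048.3 - 0.6(1875.5) = 923.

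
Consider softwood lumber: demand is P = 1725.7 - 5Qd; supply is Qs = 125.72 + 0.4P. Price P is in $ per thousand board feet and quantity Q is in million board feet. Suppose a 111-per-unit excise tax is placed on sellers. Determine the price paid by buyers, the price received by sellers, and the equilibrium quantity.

P_b = 439.7, P_s = 328.7, Q = 257.2

In direct form, Qd = 345.14 - 0.2P.
With a tax of 111 on sellers, they supply based on the net price P_s = P_b - 111, so Qs = 81.32 + 0.4P_b.
Set Qd = Qs: 345.14 - 0.2P_b = 81.32 + 0.4P_b, so 263.82 = 0.6P_b and P_b = 439.7.
So P_s = 328.7 and the quantity traded is Q = 345.14 - 0.2(439.7) = 257.2.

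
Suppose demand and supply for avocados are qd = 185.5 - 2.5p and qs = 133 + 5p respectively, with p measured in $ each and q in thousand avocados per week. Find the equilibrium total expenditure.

Set qd = qs: 185.5 - 2.5p = 133 + 5p, so 52.5 = 7.5p and p* = 7.
Substitute back: q* = 185.5 - 2.5(7) = 168.
Total expenditure = p* × q* = 7 × 168 = 1176.

Total expenditure = 1176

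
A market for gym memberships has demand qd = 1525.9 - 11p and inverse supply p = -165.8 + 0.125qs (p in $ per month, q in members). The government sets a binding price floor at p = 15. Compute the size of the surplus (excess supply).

In direct form, qs = 1326.4 + 8p.
At p = 15: qd = 1360.9 and qs = 1446.4.
Surplus = qs - qd = 1446.4 - 1360.9 = 85.5.

Surplus = 85.5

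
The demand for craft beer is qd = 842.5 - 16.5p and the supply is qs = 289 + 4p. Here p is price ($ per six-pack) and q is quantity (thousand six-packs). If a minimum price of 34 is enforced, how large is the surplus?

At p = 34: qd = 281.5 and qs = 425.
Surplus = qs - qd = 425 - 281.5 = 143.5.

Surplus = 143.5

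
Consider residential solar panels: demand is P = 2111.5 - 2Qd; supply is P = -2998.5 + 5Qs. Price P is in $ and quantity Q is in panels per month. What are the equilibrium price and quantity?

Inverting to quantity form: Qd = 1055.75 - 0.5P and Qs = 599.7 + 0.2P.
The market clears where 1055.75 - 0.5P = 599.7 + 0.2P. Rearranging, 0.7P = 456.05, hence P* = 651.5.
Substitute back: Q* = 1055.75 - 0.5(651.5) = 730.

P* = 651.5, Q* = 730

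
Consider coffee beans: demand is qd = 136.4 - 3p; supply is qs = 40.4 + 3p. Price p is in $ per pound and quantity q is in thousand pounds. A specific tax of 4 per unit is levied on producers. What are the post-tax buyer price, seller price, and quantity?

The tax drives a wedge p_b - p_s = 4. Substituting p_s = p_b - 4 into supply: qs = 28.4 + 3p_b.
Set qd = qs: 136.4 - 3p_b = 28.4 + 3p_b, so 108 = 6p_b and p_b = 18.
So p_s = 14 and the quantity traded is q = 136.4 - 3(18) = 82.4.

p_b = 18, p_s = 14, q = 82.4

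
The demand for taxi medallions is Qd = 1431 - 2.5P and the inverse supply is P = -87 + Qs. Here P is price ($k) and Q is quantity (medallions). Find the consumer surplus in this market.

Consumer surplus = 44368.2

Rewriting in direct form: Qs = 87 + P.
The market clears where 1431 - 2.5P = 87 + P. Rearranging, 3.5P = 1344, hence P* = 384.
Plugging P* into demand: Q* = 1431 - 2.5(384) = 471.
Demand choke price (Qd = 0): P = 1431/2.5 = 572.4. Consumer surplus = ½ × (572.4 - 384) × 471 = 44368.2.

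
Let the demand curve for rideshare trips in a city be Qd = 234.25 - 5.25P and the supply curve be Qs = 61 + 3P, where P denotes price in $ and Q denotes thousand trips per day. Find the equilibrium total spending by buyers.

Equating demand and supply, 234.25 - 5.25P = 61 + 3P gives 8.25P = 173.25, so P* = 21.
Substitute back: Q* = 234.25 - 5.25(21) = 124.
Total spending by buyers = P* × Q* = 21 × 124 = 2604.

Total spending by buyers = 2604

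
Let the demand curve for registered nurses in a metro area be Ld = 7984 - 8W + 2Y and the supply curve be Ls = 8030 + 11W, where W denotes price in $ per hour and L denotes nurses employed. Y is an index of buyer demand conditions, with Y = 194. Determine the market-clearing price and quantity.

W* = 18, L* = 8228

With Y = 194, demand is Ld = 8372 - 8W.
Equating demand and supply, 8372 - 8W = 8030 + 11W gives 19W = 342, so W* = 18.
From the demand curve, L* = 8372 - 8(18) = 8228.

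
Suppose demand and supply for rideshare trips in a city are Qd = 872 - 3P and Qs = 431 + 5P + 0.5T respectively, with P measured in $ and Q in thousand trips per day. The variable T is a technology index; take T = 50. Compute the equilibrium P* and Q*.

P* = 52, Q* = 716

With T = 50, supply is Qs = 456 + 5P.
Equating demand and supply, 872 - 3P = 456 + 5P gives 8P = 416, so P* = 52.
Substitute back: Q* = 872 - 3(52) = 716.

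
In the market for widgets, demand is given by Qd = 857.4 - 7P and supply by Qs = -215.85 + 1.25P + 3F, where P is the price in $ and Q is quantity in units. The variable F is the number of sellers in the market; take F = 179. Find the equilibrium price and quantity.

P* = 65, Q* = 402.4

With F = 179, supply is Qs = 321.15 + 1.25P.
Set Qd = Qs: 857.4 - 7P = 321.15 + 1.25P, so 536.25 = 8.25P and P* = 65.
Substitute back: Q* = 857.4 - 7(65) = 402.4.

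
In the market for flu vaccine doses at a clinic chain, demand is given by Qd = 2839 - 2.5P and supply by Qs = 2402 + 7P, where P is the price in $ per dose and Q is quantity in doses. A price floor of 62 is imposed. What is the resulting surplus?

Surplus = 152

Evaluating both curves at the floor price 62 gives Qd = 2684, Qs = 2836.
Surplus = Qs - Qd = 2836 - 2684 = 152.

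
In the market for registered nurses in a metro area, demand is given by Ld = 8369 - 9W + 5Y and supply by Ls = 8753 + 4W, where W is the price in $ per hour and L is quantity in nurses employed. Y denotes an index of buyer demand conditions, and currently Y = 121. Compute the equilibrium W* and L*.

With Y = 121, demand is Ld = 8974 - 9W.
At equilibrium Ld = Ls, so 8974 - 9W = 8753 + 4W; collecting terms, 221 = 13W and W* = 17.
Substitute back: L* = 8974 - 9(17) = 8821.

W* = 17, L* = 8821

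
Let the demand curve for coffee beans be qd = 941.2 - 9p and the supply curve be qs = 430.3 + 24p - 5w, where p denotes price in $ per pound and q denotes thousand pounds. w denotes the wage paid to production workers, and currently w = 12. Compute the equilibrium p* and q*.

With w = 12, supply is qs = 370.3 + 24p.
Equating demand and supply, 941.2 - 9p = 370.3 + 24p gives 33p = 570.9, so p* = 17.3.
From the demand curve, q* = 941.2 - 9(17.3) = 785.5.

p* = 17.3, q* = 785.5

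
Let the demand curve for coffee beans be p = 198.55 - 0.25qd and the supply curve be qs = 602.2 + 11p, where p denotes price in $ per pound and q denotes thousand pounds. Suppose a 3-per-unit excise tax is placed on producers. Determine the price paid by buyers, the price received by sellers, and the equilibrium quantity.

Rewriting in direct form: qd = 794.2 - 4p.
Producers keep p_s = p_b - 3 per unit, so supply in terms of the buyer price is qs = 569.2 + 11p_b.
Equate demand and the shifted supply: 794.2 - 4p_b = 569.2 + 11p_b, giving 15p_b = 225, so p_b = 15.
So p_s = 12 and the quantity traded is q = 794.2 - 4(15) = 734.2.

p_b = 15, p_s = 12, q = 734.2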